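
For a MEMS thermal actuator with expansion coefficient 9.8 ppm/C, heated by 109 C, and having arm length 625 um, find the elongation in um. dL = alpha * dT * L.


Step 1: Convert CTE: alpha = 9.8 ppm/C = 9.8e-6 /C
Step 2: dL = 9.8e-6 * 109 * 625
dL = 0.6676 um


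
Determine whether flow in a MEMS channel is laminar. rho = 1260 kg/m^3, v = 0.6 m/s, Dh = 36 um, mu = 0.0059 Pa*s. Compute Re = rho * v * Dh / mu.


Step 1: Convert Dh to meters: Dh = 36e-6 m
Step 2: Re = rho * v * Dh / mu
Re = 1260 * 0.6 * 36e-6 / 0.0059
Re = 4.613
Since Re = 4.613 is below ~2300, the flow is laminar.


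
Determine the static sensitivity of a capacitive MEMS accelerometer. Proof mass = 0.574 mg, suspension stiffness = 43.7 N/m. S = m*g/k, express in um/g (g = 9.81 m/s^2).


Step 1: Convert mass: m = 0.574 mg = 5.74e-07 kg
Step 2: S = m * g / k = 5.74e-07 * 9.81 / 43.7
Step 3: S = 1.29e-07 m/g
Step 4: Convert to um/g: S = 0.129 um/g


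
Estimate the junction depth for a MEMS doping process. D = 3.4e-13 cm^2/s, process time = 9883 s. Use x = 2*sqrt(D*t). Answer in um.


Step 1: Compute D*t = 3.4e-13 * 9883 = 3.36022e-09 cm^2
Step 2: sqrt(D*t) = 5.79674e-05 cm
Step 3: x = 2 * 5.79674e-05 cm = 1.159348e-04 cm
Step 4: Convert to um (1 cm = 1e4 um): x = 1.159 um


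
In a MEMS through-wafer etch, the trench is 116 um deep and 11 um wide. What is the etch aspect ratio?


Step 1: AR = depth / width
Step 2: AR = 116 / 11
AR = 10.5


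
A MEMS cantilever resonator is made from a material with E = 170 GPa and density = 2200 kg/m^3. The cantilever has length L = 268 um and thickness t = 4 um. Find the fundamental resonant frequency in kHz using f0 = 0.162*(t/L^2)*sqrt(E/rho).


Step 1: Convert units to SI.
t_SI = 4e-6 m, L_SI = 268e-6 m
Step 2: Calculate sqrt(E/rho).
sqrt(170e9 / 2200) = 8790.49 m/s
Step 3: Compute f0.
f0 = 0.162 * 4e-6 / (268e-6)^2 * 8790.49 = 79308.3 Hz = 79.31 kHz


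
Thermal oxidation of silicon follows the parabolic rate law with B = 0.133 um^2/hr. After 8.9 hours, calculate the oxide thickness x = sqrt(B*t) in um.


Step 1: Compute B*t = 0.133 * 8.9 = 1.1837
Step 2: x = sqrt(1.1837)
x = 1.088 um


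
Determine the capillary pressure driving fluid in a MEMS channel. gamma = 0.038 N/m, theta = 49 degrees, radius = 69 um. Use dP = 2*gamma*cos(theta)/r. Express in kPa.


Step 1: cos(49 deg) = 0.6561
Step 2: Convert r to m: r = 69e-6 m
Step 3: dP = 2 * 0.038 * 0.6561 / 69e-6 = 722.7 Pa
Step 4: Convert Pa to kPa (divide by 1000).
dP = 0.72 kPa


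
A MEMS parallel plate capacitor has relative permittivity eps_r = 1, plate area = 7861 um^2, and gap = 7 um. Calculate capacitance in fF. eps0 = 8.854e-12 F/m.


Step 1: Convert area to m^2: A = 7861e-12 m^2
Step 2: Convert gap to m: d = 7e-6 m
Step 3: C = eps0 * eps_r * A / d
C = 8.854e-12 * 1 * 7861e-12 / 7e-6
Step 4: Convert to fF (multiply by 1e15).
C = 9.94 fF


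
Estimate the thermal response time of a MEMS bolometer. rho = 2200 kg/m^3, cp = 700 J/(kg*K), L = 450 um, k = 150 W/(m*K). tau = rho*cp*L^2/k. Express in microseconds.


Step 1: Convert L to m: L = 450e-6 m
Step 2: L^2 = (450e-6)^2 = 2.025e-07 m^2
Step 3: tau = 2200 * 700 * 2.025e-07 / 150 = 2.079e-03 s
Step 4: Convert to microseconds (multiply by 1e6).
tau = 2079.0 us


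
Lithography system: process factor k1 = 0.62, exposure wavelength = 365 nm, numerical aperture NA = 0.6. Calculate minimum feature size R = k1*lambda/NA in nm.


Step 1: Identify values: k1 = 0.62, lambda = 365 nm, NA = 0.6
Step 2: R = k1 * lambda / NA
R = 0.62 * 365 / 0.6
R = 377.2 nm


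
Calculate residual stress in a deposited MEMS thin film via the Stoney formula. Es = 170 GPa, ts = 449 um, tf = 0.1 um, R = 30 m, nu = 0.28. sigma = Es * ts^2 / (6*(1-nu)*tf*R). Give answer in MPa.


Step 1: Compute numerator: Es * ts^2 = 170 * 449^2 = 34272170 (GPa*um^2)
Step 2: Compute denominator (R in um): 6*(1-nu)*tf*R = 6*0.72*0.1*30e6 = 12960000.0 (um^2)
Step 3: sigma (GPa) = 34272170 / 12960000.0 = 2.644458e+00 GPa
Step 4: Convert to MPa (x1000): sigma = 2644.5 MPa


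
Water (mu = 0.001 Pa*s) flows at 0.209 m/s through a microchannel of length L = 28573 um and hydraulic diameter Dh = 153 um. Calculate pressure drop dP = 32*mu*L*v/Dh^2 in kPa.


Step 1: Convert to SI: L = 28573e-6 m, Dh = 153e-6 m
Step 2: dP = 32 * 0.001 * 28573e-6 * 0.209 / (153e-6)^2
Step 3: dP = 8163.37 Pa
Step 4: Convert to kPa: dP = 8.16 kPa


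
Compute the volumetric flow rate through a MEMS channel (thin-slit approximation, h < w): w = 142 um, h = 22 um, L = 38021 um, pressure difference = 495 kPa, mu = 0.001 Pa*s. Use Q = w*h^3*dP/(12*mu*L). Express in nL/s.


Step 1: Convert all dimensions to SI (meters).
w = 142e-6 m, h = 22e-6 m, L = 38021e-6 m, dP = 495e3 Pa
Step 2: Q = w * h^3 * dP / (12 * mu * L)
Q = 142e-6 * (22e-6)^3 * 495e3 / (12 * 0.001 * 38021e-6) = 1.64042661e-09 m^3/s
Step 3: Convert Q from m^3/s to nL/s (1 m^3 = 1e12 nL, so multiply by 1e12).
Q = 1640.427 nL/s


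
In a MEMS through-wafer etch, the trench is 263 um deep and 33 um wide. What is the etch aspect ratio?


Step 1: AR = depth / width
Step 2: AR = 263 / 33
AR = 8.0


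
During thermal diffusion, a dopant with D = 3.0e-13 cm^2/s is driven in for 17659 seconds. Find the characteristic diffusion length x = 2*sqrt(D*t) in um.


Step 1: Compute D*t = 3.0e-13 * 17659 = 5.2977e-09 cm^2
Step 2: sqrt(D*t) = 7.27853e-05 cm
Step 3: x = 2 * 7.27853e-05 cm = 1.455706e-04 cm
Step 4: Convert to um (1 cm = 1e4 um): x = 1.456 um


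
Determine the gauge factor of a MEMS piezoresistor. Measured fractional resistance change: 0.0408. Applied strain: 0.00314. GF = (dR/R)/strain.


Step 1: Identify values.
dR/R = 0.0408, strain = 0.00314
Step 2: GF = (dR/R) / strain = 0.0408 / 0.00314
GF = 13.0


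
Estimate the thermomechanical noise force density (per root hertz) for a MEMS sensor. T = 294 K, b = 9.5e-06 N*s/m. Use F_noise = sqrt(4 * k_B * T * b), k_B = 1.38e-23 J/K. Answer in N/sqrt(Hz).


Step 1: Compute 4 * k_B * T * b
= 4 * 1.38e-23 * 294 * 9.5e-06
= 1.5417e-25 N^2/Hz
Step 2: F_noise = sqrt(1.5417e-25)
F_noise = 3.93e-13 N/sqrt(Hz)


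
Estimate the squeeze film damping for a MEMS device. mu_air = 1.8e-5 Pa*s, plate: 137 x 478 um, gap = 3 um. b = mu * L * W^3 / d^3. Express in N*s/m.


Step 1: Convert to SI.
L = 137e-6 m, W = 478e-6 m, d = 3e-6 m
Step 2: W^3 = (478e-6)^3 = 1.09e-10 m^3
Step 3: d^3 = (3e-6)^3 = 2.70e-17 m^3
Step 4: b = 1.8e-5 * 137e-6 * 1.09e-10 / 2.70e-17
b = 9.98e-03 N*s/m


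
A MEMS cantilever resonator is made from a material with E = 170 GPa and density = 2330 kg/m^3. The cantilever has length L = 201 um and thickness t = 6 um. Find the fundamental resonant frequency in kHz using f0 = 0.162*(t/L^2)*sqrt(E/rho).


Step 1: Convert units to SI.
t_SI = 6e-6 m, L_SI = 201e-6 m
Step 2: Calculate sqrt(E/rho).
sqrt(170e9 / 2330) = 8541.74 m/s
Step 3: Compute f0.
f0 = 0.162 * 6e-6 / (201e-6)^2 * 8541.74 = 205504.1 Hz = 205.5 kHz


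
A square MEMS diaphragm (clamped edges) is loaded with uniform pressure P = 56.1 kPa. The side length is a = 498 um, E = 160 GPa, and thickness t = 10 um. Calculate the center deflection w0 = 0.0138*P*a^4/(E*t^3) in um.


Step 1: Convert pressure to compatible units (E is in GPa, so P in GPa).
P = 56.1 kPa = 56.1e-6 GPa
Step 2: Compute numerator: 0.0138 * P * a^4.
a^4 = 498^4 = 61505984016
numerator = 0.0138 * 56.1e-6 * 61505984016 = 4.76167e+04
Step 3: Compute denominator: E * t^3 = 160 * 10^3 = 160000
Step 4: w0 = numerator / denominator = 4.76167e+04 / 160000 = 0.2976 um


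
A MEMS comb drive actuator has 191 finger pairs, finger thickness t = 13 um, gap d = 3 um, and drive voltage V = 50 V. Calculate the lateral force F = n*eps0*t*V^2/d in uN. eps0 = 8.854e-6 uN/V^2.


Step 1: Parameters: n=191, eps0=8.854e-6 uN/V^2, t=13 um, V=50 V, d=3 um
Step 2: V^2 = 2500
Step 3: F = 191 * 8.854e-6 * 13 * 2500 / 3
F = 18.32 uN


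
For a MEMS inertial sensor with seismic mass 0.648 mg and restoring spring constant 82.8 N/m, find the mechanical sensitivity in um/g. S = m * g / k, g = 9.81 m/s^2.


Step 1: Convert mass: m = 0.648 mg = 6.48e-07 kg
Step 2: S = m * g / k = 6.48e-07 * 9.81 / 82.8
Step 3: S = 7.68e-08 m/g
Step 4: Convert to um/g: S = 0.077 um/g


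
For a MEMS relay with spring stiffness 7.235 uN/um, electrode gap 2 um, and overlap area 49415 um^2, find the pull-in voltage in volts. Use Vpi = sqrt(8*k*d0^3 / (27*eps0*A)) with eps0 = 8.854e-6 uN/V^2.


Step 1: Compute numerator: 8 * k * d0^3 = 8 * 7.235 * 2^3 = 463.04
Step 2: Compute denominator: 27 * eps0 * A = 27 * 8.854e-6 * 49415 = 11.813051
Step 3: Vpi = sqrt(463.04 / 11.813051)
Vpi = 6.26 V


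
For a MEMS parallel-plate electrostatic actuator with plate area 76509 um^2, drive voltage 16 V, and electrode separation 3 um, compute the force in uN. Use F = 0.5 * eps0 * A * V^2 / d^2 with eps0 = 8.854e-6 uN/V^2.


Step 1: Identify parameters.
eps0 = 8.854e-6 uN/V^2, A = 76509 um^2, V = 16 V, d = 3 um
Step 2: Compute V^2 = 16^2 = 256
Step 3: Compute d^2 = 3^2 = 9
Step 4: F = 0.5 * 8.854e-6 * 76509 * 256 / 9
F = 9.634 uN


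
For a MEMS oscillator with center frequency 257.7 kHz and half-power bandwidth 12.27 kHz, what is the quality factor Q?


Step 1: Q = f0 / bandwidth
Step 2: Q = 257.7 / 12.27
Q = 21.0


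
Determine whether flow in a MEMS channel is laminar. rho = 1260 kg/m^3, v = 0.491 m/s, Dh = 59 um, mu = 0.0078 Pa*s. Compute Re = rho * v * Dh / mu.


Step 1: Convert Dh to meters: Dh = 59e-6 m
Step 2: Re = rho * v * Dh / mu
Re = 1260 * 0.491 * 59e-6 / 0.0078
Re = 4.68
Since Re = 4.68 is below ~2300, the flow is laminar.


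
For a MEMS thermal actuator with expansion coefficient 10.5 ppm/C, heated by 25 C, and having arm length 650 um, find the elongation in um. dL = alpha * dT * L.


Step 1: Convert CTE: alpha = 10.5 ppm/C = 10.5e-6 /C
Step 2: dL = 10.5e-6 * 25 * 650
dL = 0.1706 um


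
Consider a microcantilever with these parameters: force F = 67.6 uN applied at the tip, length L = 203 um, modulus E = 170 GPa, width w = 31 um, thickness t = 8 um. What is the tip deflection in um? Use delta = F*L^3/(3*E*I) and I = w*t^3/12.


Step 1: Calculate the second moment of area.
I = w * t^3 / 12 = 31 * 8^3 / 12 = 1322.6667 um^4
Step 2: Convert E to consistent units (1 GPa = 1000 uN/um^2).
E = 170 GPa = 170000 uN/um^2
Step 3: Calculate tip deflection.
delta = F * L^3 / (3 * E * I)
delta = 67.6 * 203^3 / (3 * 170000 * 1322.6667)
delta = 0.8383 um


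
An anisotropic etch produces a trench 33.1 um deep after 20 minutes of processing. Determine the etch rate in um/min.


Step 1: Etch rate = depth / time
Step 2: rate = 33.1 / 20
rate = 1.655 um/min


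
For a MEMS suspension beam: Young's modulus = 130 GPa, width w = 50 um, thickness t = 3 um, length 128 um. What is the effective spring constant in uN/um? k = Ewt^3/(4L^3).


Step 1: Convert E to consistent units (1 GPa = 1000 uN/um^2).
E = 130 GPa = 130000 uN/um^2
Step 2: Compute t^3 = 3^3 = 27
Step 3: Compute L^3 = 128^3 = 2097152
Step 4: k = 130000 * 50 * 27 / (4 * 2097152)
k = 20.9212 uN/um


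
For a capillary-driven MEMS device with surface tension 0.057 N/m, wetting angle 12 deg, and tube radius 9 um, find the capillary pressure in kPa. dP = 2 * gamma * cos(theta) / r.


Step 1: cos(12 deg) = 0.9781
Step 2: Convert r to m: r = 9e-6 m
Step 3: dP = 2 * 0.057 * 0.9781 / 9e-6 = 12389.3 Pa
Step 4: Convert Pa to kPa (divide by 1000).
dP = 12.39 kPa


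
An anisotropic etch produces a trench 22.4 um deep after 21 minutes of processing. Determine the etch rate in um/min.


Step 1: Etch rate = depth / time
Step 2: rate = 22.4 / 21
rate = 1.067 um/min


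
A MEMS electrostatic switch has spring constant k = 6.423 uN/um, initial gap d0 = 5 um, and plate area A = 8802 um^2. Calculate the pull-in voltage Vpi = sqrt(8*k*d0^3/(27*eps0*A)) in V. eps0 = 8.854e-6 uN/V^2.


Step 1: Compute numerator: 8 * k * d0^3 = 8 * 6.423 * 5^3 = 6423.0
Step 2: Compute denominator: 27 * eps0 * A = 27 * 8.854e-6 * 8802 = 2.104189
Step 3: Vpi = sqrt(6423.0 / 2.104189)
Vpi = 55.25 V


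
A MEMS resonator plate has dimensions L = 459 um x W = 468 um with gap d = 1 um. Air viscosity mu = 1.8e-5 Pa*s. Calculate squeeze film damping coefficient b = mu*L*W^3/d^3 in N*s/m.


Step 1: Convert to SI.
L = 459e-6 m, W = 468e-6 m, d = 1e-6 m
Step 2: W^3 = (468e-6)^3 = 1.03e-10 m^3
Step 3: d^3 = (1e-6)^3 = 1.00e-18 m^3
Step 4: b = 1.8e-5 * 459e-6 * 1.03e-10 / 1.00e-18
b = 8.47e-01 N*s/m


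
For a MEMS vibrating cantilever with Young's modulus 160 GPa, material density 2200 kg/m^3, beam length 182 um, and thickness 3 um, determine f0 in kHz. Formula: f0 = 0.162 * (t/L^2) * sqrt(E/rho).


Step 1: Convert units to SI.
t_SI = 3e-6 m, L_SI = 182e-6 m
Step 2: Calculate sqrt(E/rho).
sqrt(160e9 / 2200) = 8528.03 m/s
Step 3: Compute f0.
f0 = 0.162 * 3e-6 / (182e-6)^2 * 8528.03 = 125124.5 Hz = 125.12 kHz


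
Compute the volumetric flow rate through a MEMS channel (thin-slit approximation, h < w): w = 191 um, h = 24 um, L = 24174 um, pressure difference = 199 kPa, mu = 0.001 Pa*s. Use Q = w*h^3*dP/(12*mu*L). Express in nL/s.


Step 1: Convert all dimensions to SI (meters).
w = 191e-6 m, h = 24e-6 m, L = 24174e-6 m, dP = 199e3 Pa
Step 2: Q = w * h^3 * dP / (12 * mu * L)
Q = 191e-6 * (24e-6)^3 * 199e3 / (12 * 0.001 * 24174e-6) = 1.8113e-09 m^3/s
Step 3: Convert Q from m^3/s to nL/s (1 m^3 = 1e12 nL, so multiply by 1e12).
Q = 1811.3 nL/s


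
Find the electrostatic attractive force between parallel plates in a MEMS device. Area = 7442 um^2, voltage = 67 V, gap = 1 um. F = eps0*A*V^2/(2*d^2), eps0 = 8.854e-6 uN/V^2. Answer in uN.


Step 1: Identify parameters.
eps0 = 8.854e-6 uN/V^2, A = 7442 um^2, V = 67 V, d = 1 um
Step 2: Compute V^2 = 67^2 = 4489
Step 3: Compute d^2 = 1^2 = 1
Step 4: F = 0.5 * 8.854e-6 * 7442 * 4489 / 1
F = 147.893 uN


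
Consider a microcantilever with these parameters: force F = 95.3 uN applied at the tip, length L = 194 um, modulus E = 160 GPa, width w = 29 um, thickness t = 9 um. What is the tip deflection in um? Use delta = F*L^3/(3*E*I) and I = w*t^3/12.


Step 1: Calculate the second moment of area.
I = w * t^3 / 12 = 29 * 9^3 / 12 = 1761.75 um^4
Step 2: Convert E to consistent units (1 GPa = 1000 uN/um^2).
E = 160 GPa = 160000 uN/um^2
Step 3: Calculate tip deflection.
delta = F * L^3 / (3 * E * I)
delta = 95.3 * 194^3 / (3 * 160000 * 1761.75)
delta = 0.8228 um


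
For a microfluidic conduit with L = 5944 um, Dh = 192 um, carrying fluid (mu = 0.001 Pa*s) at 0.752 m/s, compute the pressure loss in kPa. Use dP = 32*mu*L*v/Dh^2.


Step 1: Convert to SI: L = 5944e-6 m, Dh = 192e-6 m
Step 2: dP = 32 * 0.001 * 5944e-6 * 0.752 / (192e-6)^2
Step 3: dP = 3880.11 Pa
Step 4: Convert to kPa: dP = 3.88 kPa


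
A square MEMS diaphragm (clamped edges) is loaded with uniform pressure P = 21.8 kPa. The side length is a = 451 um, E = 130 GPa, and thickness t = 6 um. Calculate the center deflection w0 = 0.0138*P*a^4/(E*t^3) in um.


Step 1: Convert pressure to compatible units (E is in GPa, so P in GPa).
P = 21.8 kPa = 21.8e-6 GPa
Step 2: Compute numerator: 0.0138 * P * a^4.
a^4 = 451^4 = 41371966801
numerator = 0.0138 * 21.8e-6 * 41371966801 = 1.24463e+04
Step 3: Compute denominator: E * t^3 = 130 * 6^3 = 28080
Step 4: w0 = numerator / denominator = 1.24463e+04 / 28080 = 0.4432 um


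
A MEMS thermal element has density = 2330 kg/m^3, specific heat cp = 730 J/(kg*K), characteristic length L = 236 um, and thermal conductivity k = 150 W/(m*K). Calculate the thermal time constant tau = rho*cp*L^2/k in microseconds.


Step 1: Convert L to m: L = 236e-6 m
Step 2: L^2 = (236e-6)^2 = 5.5696e-08 m^2
Step 3: tau = 2330 * 730 * 5.5696e-08 / 150 = 6.3155551e-04 s
Step 4: Convert to microseconds (multiply by 1e6).
tau = 631.556 us


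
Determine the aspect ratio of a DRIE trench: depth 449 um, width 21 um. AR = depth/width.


Step 1: AR = depth / width
Step 2: AR = 449 / 21
AR = 21.4


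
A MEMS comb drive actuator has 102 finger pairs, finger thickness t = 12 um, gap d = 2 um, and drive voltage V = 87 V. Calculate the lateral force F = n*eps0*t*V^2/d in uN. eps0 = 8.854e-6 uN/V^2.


Step 1: Parameters: n=102, eps0=8.854e-6 uN/V^2, t=12 um, V=87 V, d=2 um
Step 2: V^2 = 7569
Step 3: F = 102 * 8.854e-6 * 12 * 7569 / 2
F = 41.014 uN


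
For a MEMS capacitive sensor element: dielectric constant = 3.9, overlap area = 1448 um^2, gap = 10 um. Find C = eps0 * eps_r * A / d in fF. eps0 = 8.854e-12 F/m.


Step 1: Convert area to m^2: A = 1448e-12 m^2
Step 2: Convert gap to m: d = 10e-6 m
Step 3: C = eps0 * eps_r * A / d
C = 8.854e-12 * 3.9 * 1448e-12 / 10e-6
Step 4: Convert to fF (multiply by 1e15).
C = 5.0 fF


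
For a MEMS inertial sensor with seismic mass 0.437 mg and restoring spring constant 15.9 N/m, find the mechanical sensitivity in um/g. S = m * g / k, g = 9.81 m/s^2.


Step 1: Convert mass: m = 0.437 mg = 4.37e-07 kg
Step 2: S = m * g / k = 4.37e-07 * 9.81 / 15.9
Step 3: S = 2.70e-07 m/g
Step 4: Convert to um/g: S = 0.27 um/g


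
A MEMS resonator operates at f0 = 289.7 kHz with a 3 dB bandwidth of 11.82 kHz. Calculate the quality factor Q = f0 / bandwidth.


Step 1: Q = f0 / bandwidth
Step 2: Q = 289.7 / 11.82
Q = 24.5


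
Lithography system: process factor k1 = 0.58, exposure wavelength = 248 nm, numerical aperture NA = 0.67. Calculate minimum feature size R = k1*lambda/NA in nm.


Step 1: Identify values: k1 = 0.58, lambda = 248 nm, NA = 0.67
Step 2: R = k1 * lambda / NA
R = 0.58 * 248 / 0.67
R = 214.7 nm


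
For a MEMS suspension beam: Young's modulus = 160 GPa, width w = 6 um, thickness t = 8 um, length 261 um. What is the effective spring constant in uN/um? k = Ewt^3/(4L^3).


Step 1: Convert E to consistent units (1 GPa = 1000 uN/um^2).
E = 160 GPa = 160000 uN/um^2
Step 2: Compute t^3 = 8^3 = 512
Step 3: Compute L^3 = 261^3 = 17779581
Step 4: k = 160000 * 6 * 512 / (4 * 17779581)
k = 6.9113 uN/um


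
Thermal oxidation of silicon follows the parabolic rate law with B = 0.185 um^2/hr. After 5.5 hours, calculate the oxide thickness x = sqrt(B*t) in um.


Step 1: Compute B*t = 0.185 * 5.5 = 1.0175
Step 2: x = sqrt(1.0175)
x = 1.009 um


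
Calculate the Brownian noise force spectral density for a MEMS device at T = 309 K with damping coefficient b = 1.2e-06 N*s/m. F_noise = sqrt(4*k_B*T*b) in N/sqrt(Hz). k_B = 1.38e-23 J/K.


Step 1: Compute 4 * k_B * T * b
= 4 * 1.38e-23 * 309 * 1.2e-06
= 2.0468e-26 N^2/Hz
Step 2: F_noise = sqrt(2.0468e-26)
F_noise = 1.43e-13 N/sqrt(Hz)


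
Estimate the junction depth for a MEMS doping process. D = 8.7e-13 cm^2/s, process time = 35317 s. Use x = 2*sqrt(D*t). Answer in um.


Step 1: Compute D*t = 8.7e-13 * 35317 = 3.072579e-08 cm^2
Step 2: sqrt(D*t) = 1.75288e-04 cm
Step 3: x = 2 * 1.75288e-04 cm = 3.50576e-04 cm
Step 4: Convert to um (1 cm = 1e4 um): x = 3.506 um


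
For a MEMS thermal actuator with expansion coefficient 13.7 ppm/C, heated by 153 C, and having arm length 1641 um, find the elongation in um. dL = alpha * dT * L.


Step 1: Convert CTE: alpha = 13.7 ppm/C = 13.7e-6 /C
Step 2: dL = 13.7e-6 * 153 * 1641
dL = 3.4397 um


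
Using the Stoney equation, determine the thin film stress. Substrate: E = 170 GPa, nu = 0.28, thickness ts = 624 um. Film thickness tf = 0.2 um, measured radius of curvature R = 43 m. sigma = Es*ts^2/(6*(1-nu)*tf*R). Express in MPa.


Step 1: Compute numerator: Es * ts^2 = 170 * 624^2 = 66193920 (GPa*um^2)
Step 2: Compute denominator (R in um): 6*(1-nu)*tf*R = 6*0.72*0.2*43e6 = 37152000.0 (um^2)
Step 3: sigma (GPa) = 66193920 / 37152000.0 = 1.781705e+00 GPa
Step 4: Convert to MPa (x1000): sigma = 1781.7 MPa


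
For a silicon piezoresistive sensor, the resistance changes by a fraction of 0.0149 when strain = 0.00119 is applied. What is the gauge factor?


Step 1: Identify values.
dR/R = 0.0149, strain = 0.00119
Step 2: GF = (dR/R) / strain = 0.0149 / 0.00119
GF = 12.5


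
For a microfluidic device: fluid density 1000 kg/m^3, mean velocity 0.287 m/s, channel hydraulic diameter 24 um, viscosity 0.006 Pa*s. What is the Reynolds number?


Step 1: Convert Dh to meters: Dh = 24e-6 m
Step 2: Re = rho * v * Dh / mu
Re = 1000 * 0.287 * 24e-6 / 0.006
Re = 1.148


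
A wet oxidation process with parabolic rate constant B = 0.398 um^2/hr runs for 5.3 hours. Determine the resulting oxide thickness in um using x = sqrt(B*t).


Step 1: Compute B*t = 0.398 * 5.3 = 2.1094
Step 2: x = sqrt(2.1094)
x = 1.452 um


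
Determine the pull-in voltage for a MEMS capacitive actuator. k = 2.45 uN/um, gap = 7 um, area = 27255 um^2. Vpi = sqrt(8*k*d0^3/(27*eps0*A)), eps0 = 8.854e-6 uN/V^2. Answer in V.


Step 1: Compute numerator: 8 * k * d0^3 = 8 * 2.45 * 7^3 = 6722.8
Step 2: Compute denominator: 27 * eps0 * A = 27 * 8.854e-6 * 27255 = 6.515526
Step 3: Vpi = sqrt(6722.8 / 6.515526)
Vpi = 32.12 V


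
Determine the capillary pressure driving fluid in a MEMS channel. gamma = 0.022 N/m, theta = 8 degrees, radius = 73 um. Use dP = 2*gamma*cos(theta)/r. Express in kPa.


Step 1: cos(8 deg) = 0.9903
Step 2: Convert r to m: r = 73e-6 m
Step 3: dP = 2 * 0.022 * 0.9903 / 73e-6 = 596.9 Pa
Step 4: Convert Pa to kPa (divide by 1000).
dP = 0.6 kPa


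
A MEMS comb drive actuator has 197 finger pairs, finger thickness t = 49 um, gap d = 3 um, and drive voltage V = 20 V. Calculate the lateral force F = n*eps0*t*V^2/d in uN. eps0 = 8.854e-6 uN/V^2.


Step 1: Parameters: n=197, eps0=8.854e-6 uN/V^2, t=49 um, V=20 V, d=3 um
Step 2: V^2 = 400
Step 3: F = 197 * 8.854e-6 * 49 * 400 / 3
F = 11.396 uN


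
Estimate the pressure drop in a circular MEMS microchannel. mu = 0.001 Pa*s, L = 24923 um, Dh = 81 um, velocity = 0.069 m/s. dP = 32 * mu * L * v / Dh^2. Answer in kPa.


Step 1: Convert to SI: L = 24923e-6 m, Dh = 81e-6 m
Step 2: dP = 32 * 0.001 * 24923e-6 * 0.069 / (81e-6)^2
Step 3: dP = 8387.44 Pa
Step 4: Convert to kPa: dP = 8.39 kPa


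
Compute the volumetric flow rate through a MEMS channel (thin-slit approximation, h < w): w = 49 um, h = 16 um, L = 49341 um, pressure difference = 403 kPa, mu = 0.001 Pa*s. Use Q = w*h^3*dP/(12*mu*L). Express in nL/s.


Step 1: Convert all dimensions to SI (meters).
w = 49e-6 m, h = 16e-6 m, L = 49341e-6 m, dP = 403e3 Pa
Step 2: Q = w * h^3 * dP / (12 * mu * L)
Q = 49e-6 * (16e-6)^3 * 403e3 / (12 * 0.001 * 49341e-6) = 1.3660666e-10 m^3/s
Step 3: Convert Q from m^3/s to nL/s (1 m^3 = 1e12 nL, so multiply by 1e12).
Q = 136.607 nL/s


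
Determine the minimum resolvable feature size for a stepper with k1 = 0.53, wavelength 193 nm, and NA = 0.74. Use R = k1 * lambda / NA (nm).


Step 1: Identify values: k1 = 0.53, lambda = 193 nm, NA = 0.74
Step 2: R = k1 * lambda / NA
R = 0.53 * 193 / 0.74
R = 138.2 nm


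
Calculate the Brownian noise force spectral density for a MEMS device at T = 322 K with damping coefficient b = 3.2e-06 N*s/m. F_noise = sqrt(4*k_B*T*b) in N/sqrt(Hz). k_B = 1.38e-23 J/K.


Step 1: Compute 4 * k_B * T * b
= 4 * 1.38e-23 * 322 * 3.2e-06
= 5.6878e-26 N^2/Hz
Step 2: F_noise = sqrt(5.6878e-26)
F_noise = 2.38e-13 N/sqrt(Hz)


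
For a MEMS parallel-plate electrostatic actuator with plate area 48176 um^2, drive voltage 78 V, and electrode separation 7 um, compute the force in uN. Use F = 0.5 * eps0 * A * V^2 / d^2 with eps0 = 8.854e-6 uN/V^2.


Step 1: Identify parameters.
eps0 = 8.854e-6 uN/V^2, A = 48176 um^2, V = 78 V, d = 7 um
Step 2: Compute V^2 = 78^2 = 6084
Step 3: Compute d^2 = 7^2 = 49
Step 4: F = 0.5 * 8.854e-6 * 48176 * 6084 / 49
F = 26.481 uN


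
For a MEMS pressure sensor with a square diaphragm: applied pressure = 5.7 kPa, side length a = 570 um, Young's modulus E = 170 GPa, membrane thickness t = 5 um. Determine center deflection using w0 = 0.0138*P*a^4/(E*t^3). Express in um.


Step 1: Convert pressure to compatible units (E is in GPa, so P in GPa).
P = 5.7 kPa = 5.7e-6 GPa
Step 2: Compute numerator: 0.0138 * P * a^4.
a^4 = 570^4 = 105560010000
numerator = 0.0138 * 5.7e-6 * 105560010000 = 8.30335e+03
Step 3: Compute denominator: E * t^3 = 170 * 5^3 = 21250
Step 4: w0 = numerator / denominator = 8.30335e+03 / 21250 = 0.3907 um


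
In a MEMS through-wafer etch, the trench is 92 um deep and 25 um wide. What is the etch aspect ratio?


Step 1: AR = depth / width
Step 2: AR = 92 / 25
AR = 3.7


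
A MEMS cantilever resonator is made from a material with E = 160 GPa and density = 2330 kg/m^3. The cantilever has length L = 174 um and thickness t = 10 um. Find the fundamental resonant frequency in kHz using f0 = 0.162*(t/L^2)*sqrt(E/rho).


Step 1: Convert units to SI.
t_SI = 10e-6 m, L_SI = 174e-6 m
Step 2: Calculate sqrt(E/rho).
sqrt(160e9 / 2330) = 8286.71 m/s
Step 3: Compute f0.
f0 = 0.162 * 10e-6 / (174e-6)^2 * 8286.71 = 443403.0 Hz = 443.4 kHz


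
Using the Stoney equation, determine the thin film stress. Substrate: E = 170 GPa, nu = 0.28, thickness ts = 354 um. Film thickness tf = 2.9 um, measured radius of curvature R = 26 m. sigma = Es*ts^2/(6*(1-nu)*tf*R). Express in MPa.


Step 1: Compute numerator: Es * ts^2 = 170 * 354^2 = 21303720 (GPa*um^2)
Step 2: Compute denominator (R in um): 6*(1-nu)*tf*R = 6*0.72*2.9*26e6 = 325728000.0 (um^2)
Step 3: sigma (GPa) = 21303720 / 325728000.0 = 6.5403e-02 GPa
Step 4: Convert to MPa (x1000): sigma = 65.4 MPa


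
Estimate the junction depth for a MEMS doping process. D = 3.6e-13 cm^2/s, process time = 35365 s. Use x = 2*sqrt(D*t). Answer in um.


Step 1: Compute D*t = 3.6e-13 * 35365 = 1.27314e-08 cm^2
Step 2: sqrt(D*t) = 1.12834e-04 cm
Step 3: x = 2 * 1.12834e-04 cm = 2.25668e-04 cm
Step 4: Convert to um (1 cm = 1e4 um): x = 2.257 um


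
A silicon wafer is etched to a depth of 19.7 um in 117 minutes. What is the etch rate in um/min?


Step 1: Etch rate = depth / time
Step 2: rate = 19.7 / 117
rate = 0.168 um/min


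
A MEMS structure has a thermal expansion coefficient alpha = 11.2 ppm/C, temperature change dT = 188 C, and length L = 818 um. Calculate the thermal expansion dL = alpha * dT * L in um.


Step 1: Convert CTE: alpha = 11.2 ppm/C = 11.2e-6 /C
Step 2: dL = 11.2e-6 * 188 * 818
dL = 1.7224 um


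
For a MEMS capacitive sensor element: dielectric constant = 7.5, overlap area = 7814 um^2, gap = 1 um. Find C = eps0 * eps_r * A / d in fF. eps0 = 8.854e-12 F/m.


Step 1: Convert area to m^2: A = 7814e-12 m^2
Step 2: Convert gap to m: d = 1e-6 m
Step 3: C = eps0 * eps_r * A / d
C = 8.854e-12 * 7.5 * 7814e-12 / 1e-6
Step 4: Convert to fF (multiply by 1e15).
C = 518.89 fF


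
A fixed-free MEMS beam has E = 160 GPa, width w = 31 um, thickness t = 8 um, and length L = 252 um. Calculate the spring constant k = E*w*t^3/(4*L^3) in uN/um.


Step 1: Convert E to consistent units (1 GPa = 1000 uN/um^2).
E = 160 GPa = 160000 uN/um^2
Step 2: Compute t^3 = 8^3 = 512
Step 3: Compute L^3 = 252^3 = 16003008
Step 4: k = 160000 * 31 * 512 / (4 * 16003008)
k = 39.6725 uN/um


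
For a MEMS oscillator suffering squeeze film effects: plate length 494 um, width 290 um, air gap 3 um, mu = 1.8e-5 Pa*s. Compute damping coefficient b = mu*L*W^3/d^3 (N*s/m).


Step 1: Convert to SI.
L = 494e-6 m, W = 290e-6 m, d = 3e-6 m
Step 2: W^3 = (290e-6)^3 = 2.44e-11 m^3
Step 3: d^3 = (3e-6)^3 = 2.70e-17 m^3
Step 4: b = 1.8e-5 * 494e-6 * 2.44e-11 / 2.70e-17
b = 8.03e-03 N*s/m


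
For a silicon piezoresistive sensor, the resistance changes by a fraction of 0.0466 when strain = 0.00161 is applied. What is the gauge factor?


Step 1: Identify values.
dR/R = 0.0466, strain = 0.00161
Step 2: GF = (dR/R) / strain = 0.0466 / 0.00161
GF = 28.9


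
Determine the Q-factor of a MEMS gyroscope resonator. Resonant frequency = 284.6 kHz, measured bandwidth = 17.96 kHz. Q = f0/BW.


Step 1: Q = f0 / bandwidth
Step 2: Q = 284.6 / 17.96
Q = 15.8


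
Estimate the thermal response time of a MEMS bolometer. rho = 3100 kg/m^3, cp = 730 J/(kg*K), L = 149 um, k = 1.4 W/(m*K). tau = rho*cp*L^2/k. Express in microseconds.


Step 1: Convert L to m: L = 149e-6 m
Step 2: L^2 = (149e-6)^2 = 2.2201e-08 m^2
Step 3: tau = 3100 * 730 * 2.2201e-08 / 1.4 = 3.588633071e-02 s
Step 4: Convert to microseconds (multiply by 1e6).
tau = 35886.331 us


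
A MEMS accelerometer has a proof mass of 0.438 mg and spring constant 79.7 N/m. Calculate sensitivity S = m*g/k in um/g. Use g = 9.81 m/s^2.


Step 1: Convert mass: m = 0.438 mg = 4.38e-07 kg
Step 2: S = m * g / k = 4.38e-07 * 9.81 / 79.7
Step 3: S = 5.39e-08 m/g
Step 4: Convert to um/g: S = 0.054 um/g


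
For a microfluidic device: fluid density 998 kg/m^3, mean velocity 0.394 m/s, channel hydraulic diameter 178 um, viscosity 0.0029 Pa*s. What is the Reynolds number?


Step 1: Convert Dh to meters: Dh = 178e-6 m
Step 2: Re = rho * v * Dh / mu
Re = 998 * 0.394 * 178e-6 / 0.0029
Re = 24.135


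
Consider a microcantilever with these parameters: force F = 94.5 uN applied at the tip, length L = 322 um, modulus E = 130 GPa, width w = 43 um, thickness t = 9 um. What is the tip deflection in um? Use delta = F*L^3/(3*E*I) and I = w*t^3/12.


Step 1: Calculate the second moment of area.
I = w * t^3 / 12 = 43 * 9^3 / 12 = 2612.25 um^4
Step 2: Convert E to consistent units (1 GPa = 1000 uN/um^2).
E = 130 GPa = 130000 uN/um^2
Step 3: Calculate tip deflection.
delta = F * L^3 / (3 * E * I)
delta = 94.5 * 322^3 / (3 * 130000 * 2612.25)
delta = 3.0968 um


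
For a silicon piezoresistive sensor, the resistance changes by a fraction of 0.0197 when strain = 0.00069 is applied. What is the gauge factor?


Step 1: Identify values.
dR/R = 0.0197, strain = 0.00069
Step 2: GF = (dR/R) / strain = 0.0197 / 0.00069
GF = 28.6


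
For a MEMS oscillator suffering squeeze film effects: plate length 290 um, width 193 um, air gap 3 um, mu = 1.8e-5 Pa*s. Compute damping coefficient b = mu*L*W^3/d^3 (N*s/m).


Step 1: Convert to SI.
L = 290e-6 m, W = 193e-6 m, d = 3e-6 m
Step 2: W^3 = (193e-6)^3 = 7.19e-12 m^3
Step 3: d^3 = (3e-6)^3 = 2.70e-17 m^3
Step 4: b = 1.8e-5 * 290e-6 * 7.19e-12 / 2.70e-17
b = 1.39e-03 N*s/m


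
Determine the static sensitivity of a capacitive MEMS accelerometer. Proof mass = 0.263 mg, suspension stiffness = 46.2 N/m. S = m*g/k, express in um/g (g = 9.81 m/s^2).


Step 1: Convert mass: m = 0.263 mg = 2.63e-07 kg
Step 2: S = m * g / k = 2.63e-07 * 9.81 / 46.2
Step 3: S = 5.58e-08 m/g
Step 4: Convert to um/g: S = 0.056 um/g


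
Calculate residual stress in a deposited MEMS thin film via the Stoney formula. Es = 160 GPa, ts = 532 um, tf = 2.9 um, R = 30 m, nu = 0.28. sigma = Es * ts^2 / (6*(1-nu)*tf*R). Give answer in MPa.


Step 1: Compute numerator: Es * ts^2 = 160 * 532^2 = 45283840 (GPa*um^2)
Step 2: Compute denominator (R in um): 6*(1-nu)*tf*R = 6*0.72*2.9*30e6 = 375840000.0 (um^2)
Step 3: sigma (GPa) = 45283840 / 375840000.0 = 1.20487e-01 GPa
Step 4: Convert to MPa (x1000): sigma = 120.5 MPa


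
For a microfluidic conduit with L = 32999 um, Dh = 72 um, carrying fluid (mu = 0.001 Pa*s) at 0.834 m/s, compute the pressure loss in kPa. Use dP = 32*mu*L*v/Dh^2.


Step 1: Convert to SI: L = 32999e-6 m, Dh = 72e-6 m
Step 2: dP = 32 * 0.001 * 32999e-6 * 0.834 / (72e-6)^2
Step 3: dP = 169883.74 Pa
Step 4: Convert to kPa: dP = 169.88 kPa


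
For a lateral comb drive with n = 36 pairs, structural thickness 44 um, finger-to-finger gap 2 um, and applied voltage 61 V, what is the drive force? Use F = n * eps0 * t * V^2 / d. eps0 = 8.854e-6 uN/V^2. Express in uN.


Step 1: Parameters: n=36, eps0=8.854e-6 uN/V^2, t=44 um, V=61 V, d=2 um
Step 2: V^2 = 3721
Step 3: F = 36 * 8.854e-6 * 44 * 3721 / 2
F = 26.093 uN


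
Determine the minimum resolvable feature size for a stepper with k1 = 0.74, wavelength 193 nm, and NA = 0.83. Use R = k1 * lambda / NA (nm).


Step 1: Identify values: k1 = 0.74, lambda = 193 nm, NA = 0.83
Step 2: R = k1 * lambda / NA
R = 0.74 * 193 / 0.83
R = 172.1 nm


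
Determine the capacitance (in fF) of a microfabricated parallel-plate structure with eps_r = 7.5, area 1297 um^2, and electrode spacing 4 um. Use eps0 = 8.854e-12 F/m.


Step 1: Convert area to m^2: A = 1297e-12 m^2
Step 2: Convert gap to m: d = 4e-6 m
Step 3: C = eps0 * eps_r * A / d
C = 8.854e-12 * 7.5 * 1297e-12 / 4e-6
Step 4: Convert to fF (multiply by 1e15).
C = 21.53 fF


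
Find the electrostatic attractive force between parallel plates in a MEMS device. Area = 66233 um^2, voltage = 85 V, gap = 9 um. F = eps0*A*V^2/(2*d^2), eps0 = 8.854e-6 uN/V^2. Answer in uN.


Step 1: Identify parameters.
eps0 = 8.854e-6 uN/V^2, A = 66233 um^2, V = 85 V, d = 9 um
Step 2: Compute V^2 = 85^2 = 7225
Step 3: Compute d^2 = 9^2 = 81
Step 4: F = 0.5 * 8.854e-6 * 66233 * 7225 / 81
F = 26.154 uN


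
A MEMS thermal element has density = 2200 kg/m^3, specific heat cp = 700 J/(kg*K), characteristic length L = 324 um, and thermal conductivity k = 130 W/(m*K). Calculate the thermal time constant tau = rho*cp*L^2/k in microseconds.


Step 1: Convert L to m: L = 324e-6 m
Step 2: L^2 = (324e-6)^2 = 1.04976e-07 m^2
Step 3: tau = 2200 * 700 * 1.04976e-07 / 130 = 1.24356185e-03 s
Step 4: Convert to microseconds (multiply by 1e6).
tau = 1243.562 us


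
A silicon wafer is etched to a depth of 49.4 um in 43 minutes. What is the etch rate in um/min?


Step 1: Etch rate = depth / time
Step 2: rate = 49.4 / 43
rate = 1.149 um/min


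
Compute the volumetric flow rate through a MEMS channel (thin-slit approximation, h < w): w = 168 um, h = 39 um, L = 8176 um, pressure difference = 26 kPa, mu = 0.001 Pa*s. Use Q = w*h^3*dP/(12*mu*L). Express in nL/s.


Step 1: Convert all dimensions to SI (meters).
w = 168e-6 m, h = 39e-6 m, L = 8176e-6 m, dP = 26e3 Pa
Step 2: Q = w * h^3 * dP / (12 * mu * L)
Q = 168e-6 * (39e-6)^3 * 26e3 / (12 * 0.001 * 8176e-6) = 2.64091438e-09 m^3/s
Step 3: Convert Q from m^3/s to nL/s (1 m^3 = 1e12 nL, so multiply by 1e12).
Q = 2640.914 nL/s


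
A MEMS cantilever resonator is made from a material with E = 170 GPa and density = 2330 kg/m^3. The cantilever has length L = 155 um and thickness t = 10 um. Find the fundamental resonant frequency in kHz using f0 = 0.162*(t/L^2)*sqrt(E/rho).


Step 1: Convert units to SI.
t_SI = 10e-6 m, L_SI = 155e-6 m
Step 2: Calculate sqrt(E/rho).
sqrt(170e9 / 2330) = 8541.74 m/s
Step 3: Compute f0.
f0 = 0.162 * 10e-6 / (155e-6)^2 * 8541.74 = 575967.5 Hz = 575.97 kHz


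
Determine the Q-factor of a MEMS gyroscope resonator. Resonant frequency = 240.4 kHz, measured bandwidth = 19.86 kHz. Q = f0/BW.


Step 1: Q = f0 / bandwidth
Step 2: Q = 240.4 / 19.86
Q = 12.1


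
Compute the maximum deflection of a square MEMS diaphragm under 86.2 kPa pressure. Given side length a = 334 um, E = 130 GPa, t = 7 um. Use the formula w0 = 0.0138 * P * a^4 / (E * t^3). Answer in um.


Step 1: Convert pressure to compatible units (E is in GPa, so P in GPa).
P = 86.2 kPa = 86.2e-6 GPa
Step 2: Compute numerator: 0.0138 * P * a^4.
a^4 = 334^4 = 12444741136
numerator = 0.0138 * 86.2e-6 * 12444741136 = 1.4804e+04
Step 3: Compute denominator: E * t^3 = 130 * 7^3 = 44590
Step 4: w0 = numerator / denominator = 1.4804e+04 / 44590 = 0.332 um


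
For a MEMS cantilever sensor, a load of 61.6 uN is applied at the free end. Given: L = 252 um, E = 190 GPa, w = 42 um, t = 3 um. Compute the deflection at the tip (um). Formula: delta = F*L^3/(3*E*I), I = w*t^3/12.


Step 1: Calculate the second moment of area.
I = w * t^3 / 12 = 42 * 3^3 / 12 = 94.5 um^4
Step 2: Convert E to consistent units (1 GPa = 1000 uN/um^2).
E = 190 GPa = 190000 uN/um^2
Step 3: Calculate tip deflection.
delta = F * L^3 / (3 * E * I)
delta = 61.6 * 252^3 / (3 * 190000 * 94.5)
delta = 18.301 um


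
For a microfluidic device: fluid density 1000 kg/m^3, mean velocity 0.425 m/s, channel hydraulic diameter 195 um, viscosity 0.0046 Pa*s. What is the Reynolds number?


Step 1: Convert Dh to meters: Dh = 195e-6 m
Step 2: Re = rho * v * Dh / mu
Re = 1000 * 0.425 * 195e-6 / 0.0046
Re = 18.016


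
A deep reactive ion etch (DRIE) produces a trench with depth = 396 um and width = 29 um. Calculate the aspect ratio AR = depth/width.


Step 1: AR = depth / width
Step 2: AR = 396 / 29
AR = 13.7


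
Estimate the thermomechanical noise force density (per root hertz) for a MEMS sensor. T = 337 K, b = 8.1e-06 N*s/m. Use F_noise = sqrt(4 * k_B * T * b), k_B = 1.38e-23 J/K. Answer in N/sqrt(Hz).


Step 1: Compute 4 * k_B * T * b
= 4 * 1.38e-23 * 337 * 8.1e-06
= 1.5068e-25 N^2/Hz
Step 2: F_noise = sqrt(1.5068e-25)
F_noise = 3.88e-13 N/sqrt(Hz)


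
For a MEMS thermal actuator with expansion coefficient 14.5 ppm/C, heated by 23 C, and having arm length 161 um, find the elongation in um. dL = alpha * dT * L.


Step 1: Convert CTE: alpha = 14.5 ppm/C = 14.5e-6 /C
Step 2: dL = 14.5e-6 * 23 * 161
dL = 0.0537 um


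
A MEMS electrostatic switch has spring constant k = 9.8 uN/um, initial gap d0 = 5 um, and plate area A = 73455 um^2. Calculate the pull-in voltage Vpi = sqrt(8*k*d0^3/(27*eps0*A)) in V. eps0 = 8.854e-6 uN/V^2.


Step 1: Compute numerator: 8 * k * d0^3 = 8 * 9.8 * 5^3 = 9800.0
Step 2: Compute denominator: 27 * eps0 * A = 27 * 8.854e-6 * 73455 = 17.560005
Step 3: Vpi = sqrt(9800.0 / 17.560005)
Vpi = 23.62 V


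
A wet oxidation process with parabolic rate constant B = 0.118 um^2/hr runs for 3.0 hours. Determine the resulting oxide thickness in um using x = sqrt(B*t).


Step 1: Compute B*t = 0.118 * 3.0 = 0.354
Step 2: x = sqrt(0.354)
x = 0.595 um


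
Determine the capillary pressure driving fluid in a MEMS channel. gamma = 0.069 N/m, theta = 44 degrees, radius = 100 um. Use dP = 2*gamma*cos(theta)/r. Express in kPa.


Step 1: cos(44 deg) = 0.7193
Step 2: Convert r to m: r = 100e-6 m
Step 3: dP = 2 * 0.069 * 0.7193 / 100e-6 = 992.6 Pa
Step 4: Convert Pa to kPa (divide by 1000).
dP = 0.99 kPa


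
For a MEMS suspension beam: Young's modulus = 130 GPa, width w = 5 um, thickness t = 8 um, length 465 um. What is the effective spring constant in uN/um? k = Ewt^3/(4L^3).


Step 1: Convert E to consistent units (1 GPa = 1000 uN/um^2).
E = 130 GPa = 130000 uN/um^2
Step 2: Compute t^3 = 8^3 = 512
Step 3: Compute L^3 = 465^3 = 100544625
Step 4: k = 130000 * 5 * 512 / (4 * 100544625)
k = 0.8275 uN/um


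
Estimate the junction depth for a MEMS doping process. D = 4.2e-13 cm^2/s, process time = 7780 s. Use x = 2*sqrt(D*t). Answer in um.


Step 1: Compute D*t = 4.2e-13 * 7780 = 3.2676e-09 cm^2
Step 2: sqrt(D*t) = 5.71629e-05 cm
Step 3: x = 2 * 5.71629e-05 cm = 1.143258e-04 cm
Step 4: Convert to um (1 cm = 1e4 um): x = 1.143 um


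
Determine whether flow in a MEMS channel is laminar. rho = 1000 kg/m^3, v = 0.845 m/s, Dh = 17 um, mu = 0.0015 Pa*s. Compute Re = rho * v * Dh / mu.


Step 1: Convert Dh to meters: Dh = 17e-6 m
Step 2: Re = rho * v * Dh / mu
Re = 1000 * 0.845 * 17e-6 / 0.0015
Re = 9.577
Since Re = 9.577 is below ~2300, the flow is laminar.


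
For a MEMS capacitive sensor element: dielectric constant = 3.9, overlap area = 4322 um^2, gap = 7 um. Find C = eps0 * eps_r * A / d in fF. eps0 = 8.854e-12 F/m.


Step 1: Convert area to m^2: A = 4322e-12 m^2
Step 2: Convert gap to m: d = 7e-6 m
Step 3: C = eps0 * eps_r * A / d
C = 8.854e-12 * 3.9 * 4322e-12 / 7e-6
Step 4: Convert to fF (multiply by 1e15).
C = 21.32 fF


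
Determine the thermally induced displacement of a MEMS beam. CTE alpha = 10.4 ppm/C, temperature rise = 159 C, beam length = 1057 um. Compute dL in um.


Step 1: Convert CTE: alpha = 10.4 ppm/C = 10.4e-6 /C
Step 2: dL = 10.4e-6 * 159 * 1057
dL = 1.7479 um


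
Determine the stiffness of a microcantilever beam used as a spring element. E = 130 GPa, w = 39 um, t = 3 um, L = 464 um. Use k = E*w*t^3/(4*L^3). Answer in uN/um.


Step 1: Convert E to consistent units (1 GPa = 1000 uN/um^2).
E = 130 GPa = 130000 uN/um^2
Step 2: Compute t^3 = 3^3 = 27
Step 3: Compute L^3 = 464^3 = 99897344
Step 4: k = 130000 * 39 * 27 / (4 * 99897344)
k = 0.3426 uN/um


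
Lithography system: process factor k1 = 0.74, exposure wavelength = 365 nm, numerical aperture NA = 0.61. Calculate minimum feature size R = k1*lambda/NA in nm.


Step 1: Identify values: k1 = 0.74, lambda = 365 nm, NA = 0.61
Step 2: R = k1 * lambda / NA
R = 0.74 * 365 / 0.61
R = 442.8 nm
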